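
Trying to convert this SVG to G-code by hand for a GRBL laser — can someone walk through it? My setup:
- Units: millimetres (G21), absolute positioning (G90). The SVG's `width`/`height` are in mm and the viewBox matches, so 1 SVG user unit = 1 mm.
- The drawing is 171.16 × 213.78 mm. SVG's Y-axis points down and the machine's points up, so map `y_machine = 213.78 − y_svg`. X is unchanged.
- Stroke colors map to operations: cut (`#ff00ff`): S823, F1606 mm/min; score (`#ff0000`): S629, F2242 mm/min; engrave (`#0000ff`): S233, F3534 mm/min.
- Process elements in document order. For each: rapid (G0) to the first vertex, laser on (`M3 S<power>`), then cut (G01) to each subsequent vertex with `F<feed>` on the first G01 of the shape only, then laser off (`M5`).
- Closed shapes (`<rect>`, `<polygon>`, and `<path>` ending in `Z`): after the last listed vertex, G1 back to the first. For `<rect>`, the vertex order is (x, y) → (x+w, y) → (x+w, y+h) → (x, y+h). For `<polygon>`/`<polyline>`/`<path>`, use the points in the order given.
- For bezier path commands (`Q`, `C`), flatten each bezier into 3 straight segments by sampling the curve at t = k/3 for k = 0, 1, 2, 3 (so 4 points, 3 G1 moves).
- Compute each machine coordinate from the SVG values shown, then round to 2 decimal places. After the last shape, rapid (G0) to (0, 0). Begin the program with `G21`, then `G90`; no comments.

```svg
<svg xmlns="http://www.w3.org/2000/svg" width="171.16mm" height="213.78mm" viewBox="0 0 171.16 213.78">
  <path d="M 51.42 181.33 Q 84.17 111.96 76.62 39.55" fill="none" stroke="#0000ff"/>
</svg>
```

1 u = 1 mm; y_m = 213.78 − y.

[1] `<path>` quadratic bezier, #0000ff→engrave S233 F3534: (51.42,32.45) → (68.78,79.03) → (77.18,126.29) → (76.62,174.23)

G21
G90
G0 X51.42 Y32.45
M3 S233
G01 X68.78 Y79.03 F3534
G01 X77.18 Y126.29
G01 X76.62 Y174.23
M5
G0 X0.00 Y0.00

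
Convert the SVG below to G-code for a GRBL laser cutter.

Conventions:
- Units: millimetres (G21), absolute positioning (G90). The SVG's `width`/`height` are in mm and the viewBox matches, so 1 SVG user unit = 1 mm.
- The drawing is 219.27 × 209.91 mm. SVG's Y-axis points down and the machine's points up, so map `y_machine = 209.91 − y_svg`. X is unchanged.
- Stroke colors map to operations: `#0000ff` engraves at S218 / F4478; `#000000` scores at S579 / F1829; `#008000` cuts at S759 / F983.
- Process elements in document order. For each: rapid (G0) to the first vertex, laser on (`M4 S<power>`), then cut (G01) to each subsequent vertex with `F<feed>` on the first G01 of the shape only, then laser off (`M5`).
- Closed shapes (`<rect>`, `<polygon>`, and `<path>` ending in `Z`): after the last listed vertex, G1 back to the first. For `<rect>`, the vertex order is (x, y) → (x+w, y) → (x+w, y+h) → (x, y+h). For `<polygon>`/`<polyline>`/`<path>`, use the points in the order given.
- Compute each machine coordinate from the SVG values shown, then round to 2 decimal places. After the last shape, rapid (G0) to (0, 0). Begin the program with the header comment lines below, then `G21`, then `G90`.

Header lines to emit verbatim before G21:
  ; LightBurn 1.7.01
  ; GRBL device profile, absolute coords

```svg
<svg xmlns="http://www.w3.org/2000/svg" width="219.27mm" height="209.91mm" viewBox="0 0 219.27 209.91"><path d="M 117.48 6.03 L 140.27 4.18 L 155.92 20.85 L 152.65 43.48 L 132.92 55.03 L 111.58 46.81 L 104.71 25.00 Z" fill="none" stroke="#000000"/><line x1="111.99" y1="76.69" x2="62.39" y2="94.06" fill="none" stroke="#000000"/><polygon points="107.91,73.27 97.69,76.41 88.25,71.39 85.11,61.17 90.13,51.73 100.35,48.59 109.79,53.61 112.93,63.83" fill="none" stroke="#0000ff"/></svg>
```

; LightBurn 1.7.01
; GRBL device profile, absolute coords
G21
G90
G0 X117.48 Y203.88
M4 S579
G01 X140.27 Y205.73 F1829
G01 X155.92 Y189.06
G01 X152.65 Y166.43
G01 X132.92 Y154.88
G01 X111.58 Y163.10
G01 X104.71 Y184.91
G01 X117.48 Y203.88
M5
G0 X111.99 Y133.22
M4 S579
G01 X62.39 Y115.85 F1829
M5
G0 X107.91 Y136.64
M4 S218
G01 X97.69 Y133.50 F4478
G01 X88.25 Y138.52
G01 X85.11 Y148.74
G01 X90.13 Y158.18
G01 X100.35 Y161.32
G01 X109.79 Y156.30
G01 X112.93 Y146.08
G01 X107.91 Y136.64
M5
G0 X0.00 Y0.00

viewBox `0 0 219.27 209.91` with mm width/height → 1 unit = 1 mm. Flip: y_m = 209.91 − y_svg.

**Shape 1** — `<path>` regular polygon, stroke `#000000` → score (S579, F1829). Machine vertices: (117.48,203.88) → (140.27,205.73) → (155.92,189.06) → (152.65,166.43) → (132.92,154.88) → (111.58,163.10) → (104.71,184.91) → (117.48,203.88). Closed: final G1 returns to the first vertex.

**Shape 2** — `<line>` line segment, stroke `#000000` → score (S579, F1829). Machine vertices: (111.99,133.22) → (62.39,115.85). Open path.

**Shape 3** — `<polygon>` regular polygon, stroke `#0000ff` → engrave (S218, F4478). Machine vertices: (107.91,136.64) → (97.69,133.50) → (88.25,138.52) → (85.11,148.74) → (90.13,158.18) → (100.35,161.32) → (109.79,156.30) → (112.93,146.08) → (107.91,136.64). Closed: final G1 returns to the first vertex.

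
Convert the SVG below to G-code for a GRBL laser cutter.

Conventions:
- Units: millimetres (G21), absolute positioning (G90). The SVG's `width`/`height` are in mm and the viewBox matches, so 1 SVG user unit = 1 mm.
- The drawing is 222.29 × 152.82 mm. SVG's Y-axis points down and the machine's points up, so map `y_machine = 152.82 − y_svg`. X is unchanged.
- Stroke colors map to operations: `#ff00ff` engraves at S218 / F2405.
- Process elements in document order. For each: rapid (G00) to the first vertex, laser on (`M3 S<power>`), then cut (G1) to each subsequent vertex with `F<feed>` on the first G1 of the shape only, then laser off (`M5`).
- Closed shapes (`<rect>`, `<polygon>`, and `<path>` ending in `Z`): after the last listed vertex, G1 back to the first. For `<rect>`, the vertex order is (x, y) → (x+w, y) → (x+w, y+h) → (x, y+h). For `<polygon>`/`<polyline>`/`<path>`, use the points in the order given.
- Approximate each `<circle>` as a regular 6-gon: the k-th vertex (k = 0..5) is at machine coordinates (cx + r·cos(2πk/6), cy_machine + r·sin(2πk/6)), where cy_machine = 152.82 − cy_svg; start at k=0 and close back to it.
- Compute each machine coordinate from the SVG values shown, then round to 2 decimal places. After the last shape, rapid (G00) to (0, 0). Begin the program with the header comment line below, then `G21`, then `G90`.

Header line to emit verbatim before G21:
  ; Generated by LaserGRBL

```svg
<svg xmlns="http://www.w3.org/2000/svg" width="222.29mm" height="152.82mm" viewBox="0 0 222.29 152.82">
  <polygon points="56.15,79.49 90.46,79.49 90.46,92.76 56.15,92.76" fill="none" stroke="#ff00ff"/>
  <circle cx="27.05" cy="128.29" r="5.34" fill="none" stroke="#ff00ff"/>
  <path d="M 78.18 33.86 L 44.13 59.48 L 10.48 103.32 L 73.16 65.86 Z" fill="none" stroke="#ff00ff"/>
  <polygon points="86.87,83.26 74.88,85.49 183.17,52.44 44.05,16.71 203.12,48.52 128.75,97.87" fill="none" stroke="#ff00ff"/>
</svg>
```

; Generated by LaserGRBL
G21
G90
G00 X56.15 Y73.33
M3 S218
G1 X90.46 Y73.33 F2405
G1 X90.46 Y60.06
G1 X56.15 Y60.06
G1 X56.15 Y73.33
M5
G00 X32.39 Y24.53
M3 S218
G1 X29.72 Y29.15 F2405
G1 X24.38 Y29.15
G1 X21.71 Y24.53
G1 X24.38 Y19.91
G1 X29.72 Y19.91
G1 X32.39 Y24.53
M5
G00 X78.18 Y118.96
M3 S218
G1 X44.13 Y93.34 F2405
G1 X10.48 Y49.50
G1 X73.16 Y86.96
G1 X78.18 Y118.96
M5
G00 X86.87 Y69.56
M3 S218
G1 X74.88 Y67.33 F2405
G1 X183.17 Y100.38
G1 X44.05 Y136.11
G1 X203.12 Y104.30
G1 X128.75 Y54.95
G1 X86.87 Y69.56
M5
G00 X0.00 Y0.00

viewBox `0 0 222.29 152.82` with mm width/height → 1 unit = 1 mm. Flip: y_m = 152.82 − y_svg.

**Shape 1** — `<polygon>` rectangle, stroke `#ff00ff` → engrave (S218, F2405). Machine vertices: (56.15,73.33) → (90.46,73.33) → (90.46,60.06) → (56.15,60.06) → (56.15,73.33). Closed: final G1 returns to the first vertex.

**Shape 2** — `<circle>` circle, stroke `#ff00ff` → engrave (S218, F2405). Machine vertices: (32.39,24.53) → (29.72,29.15) → (24.38,29.15) → (21.71,24.53) → (24.38,19.91) → (29.72,19.91) → (32.39,24.53). Closed: final G1 returns to the first vertex.

**Shape 3** — `<path>` closed polygon, stroke `#ff00ff` → engrave (S218, F2405). Machine vertices: (78.18,118.96) → (44.13,93.34) → (10.48,49.50) → (73.16,86.96) → (78.18,118.96). Closed: final G1 returns to the first vertex.

**Shape 4** — `<polygon>` closed polygon, stroke `#ff00ff` → engrave (S218, F2405). Machine vertices: (86.87,69.56) → (74.88,67.33) → (183.17,100.38) → (44.05,136.11) → (203.12,104.30) → (128.75,54.95) → (86.87,69.56). Closed: final G1 returns to the first vertex.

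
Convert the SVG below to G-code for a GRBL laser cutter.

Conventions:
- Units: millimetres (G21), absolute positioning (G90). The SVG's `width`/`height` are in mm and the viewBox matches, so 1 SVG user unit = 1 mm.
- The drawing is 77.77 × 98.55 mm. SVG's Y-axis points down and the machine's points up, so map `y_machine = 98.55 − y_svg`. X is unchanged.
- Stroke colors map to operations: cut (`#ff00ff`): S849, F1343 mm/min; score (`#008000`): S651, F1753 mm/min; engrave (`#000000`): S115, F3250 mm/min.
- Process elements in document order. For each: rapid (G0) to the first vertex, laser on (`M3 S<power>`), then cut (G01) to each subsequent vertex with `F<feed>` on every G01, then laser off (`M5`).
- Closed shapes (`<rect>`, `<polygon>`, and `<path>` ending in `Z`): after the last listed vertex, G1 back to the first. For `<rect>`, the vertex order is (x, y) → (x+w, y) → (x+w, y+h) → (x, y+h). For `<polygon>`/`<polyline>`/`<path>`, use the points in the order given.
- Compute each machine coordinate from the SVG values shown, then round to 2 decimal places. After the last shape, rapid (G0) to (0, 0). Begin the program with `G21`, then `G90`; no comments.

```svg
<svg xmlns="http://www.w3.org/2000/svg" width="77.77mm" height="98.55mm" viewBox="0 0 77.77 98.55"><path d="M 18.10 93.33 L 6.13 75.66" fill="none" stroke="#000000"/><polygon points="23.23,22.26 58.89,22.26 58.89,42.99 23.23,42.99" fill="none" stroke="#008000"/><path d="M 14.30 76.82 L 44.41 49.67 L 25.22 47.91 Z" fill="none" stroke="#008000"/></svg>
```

G21
G90
G0 X18.10 Y5.22
M3 S115
G01 X6.13 Y22.89 F3250
M5
G0 X23.23 Y76.29
M3 S651
G01 X58.89 Y76.29 F1753
G01 X58.89 Y55.56 F1753
G01 X23.23 Y55.56 F1753
G01 X23.23 Y76.29 F1753
M5
G0 X14.30 Y21.73
M3 S651
G01 X44.41 Y48.88 F1753
G01 X25.22 Y50.64 F1753
G01 X14.30 Y21.73 F1753
M5
G0 X0.00 Y0.00

Since the viewBox matches the mm dimensions, user units are millimetres directly. The only transform is the Y-flip y_m = 98.55 − y_svg.

Shape 1 is a line segment drawn with `<path>`. Its stroke #000000 means engrave at S115, F3250. After flipping Y the toolpath is (18.10,5.22) → (6.13,22.89).

Shape 2 is a rectangle drawn with `<polygon>`. Its stroke #008000 means score at S651, F1753. After flipping Y the toolpath is (23.23,76.29) → (58.89,76.29) → (58.89,55.56) → (23.23,55.56) → (23.23,76.29), returning to the start.

Shape 3 is a closed polygon drawn with `<path>`. Its stroke #008000 means score at S651, F1753. After flipping Y the toolpath is (14.30,21.73) → (44.41,48.88) → (25.22,50.64) → (14.30,21.73), returning to the start.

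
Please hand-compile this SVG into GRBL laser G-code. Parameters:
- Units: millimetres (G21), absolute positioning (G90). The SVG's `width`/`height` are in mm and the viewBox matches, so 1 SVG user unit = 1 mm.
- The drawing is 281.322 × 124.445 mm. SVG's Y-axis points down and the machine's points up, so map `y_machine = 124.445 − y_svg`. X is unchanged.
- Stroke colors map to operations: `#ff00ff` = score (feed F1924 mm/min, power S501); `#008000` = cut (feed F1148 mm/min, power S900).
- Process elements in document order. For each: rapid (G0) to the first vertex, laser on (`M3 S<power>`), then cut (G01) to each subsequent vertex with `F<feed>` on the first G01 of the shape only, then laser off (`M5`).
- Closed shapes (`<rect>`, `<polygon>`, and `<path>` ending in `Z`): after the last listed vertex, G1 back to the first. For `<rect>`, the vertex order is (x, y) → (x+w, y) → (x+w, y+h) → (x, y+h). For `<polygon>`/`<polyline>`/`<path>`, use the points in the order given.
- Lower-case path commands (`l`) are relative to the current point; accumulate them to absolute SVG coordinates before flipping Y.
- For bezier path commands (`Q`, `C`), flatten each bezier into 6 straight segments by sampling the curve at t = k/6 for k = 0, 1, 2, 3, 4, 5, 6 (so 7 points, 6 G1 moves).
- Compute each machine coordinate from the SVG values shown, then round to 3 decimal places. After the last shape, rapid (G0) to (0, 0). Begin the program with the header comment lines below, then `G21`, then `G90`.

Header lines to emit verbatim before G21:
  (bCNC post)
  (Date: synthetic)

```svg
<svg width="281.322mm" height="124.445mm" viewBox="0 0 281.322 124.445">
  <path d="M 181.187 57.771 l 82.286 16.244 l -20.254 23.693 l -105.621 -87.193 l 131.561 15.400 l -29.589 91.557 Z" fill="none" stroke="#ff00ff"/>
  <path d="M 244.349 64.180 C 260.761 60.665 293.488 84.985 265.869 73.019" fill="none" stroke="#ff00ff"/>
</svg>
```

1 u = 1 mm; y_m = 124.445 − y.

[1] `<path>` closed polygon, #ff00ff→score S501 F1924: (181.187,66.674) → (263.473,50.430) → (243.219,26.737) → (137.598,113.930) → (269.159,98.530) → (239.570,6.973) → (181.187,66.674) (closed)

[2] `<path>` cubic bezier, #ff00ff→score S501 F1924: (244.349,60.265) → (253.560,60.000) → (263.360,56.877) → (271.621,52.676) → (276.212,49.180) → (275.005,48.170) → (265.869,51.426)

(bCNC post)
(Date: synthetic)
G21
G90
G0 X181.187 Y66.674
M3 S501
G01 X263.473 Y50.430 F1924
G01 X243.219 Y26.737
G01 X137.598 Y113.930
G01 X269.159 Y98.530
G01 X239.570 Y6.973
G01 X181.187 Y66.674
M5
G0 X244.349 Y60.265
M3 S501
G01 X253.560 Y60.000 F1924
G01 X263.360 Y56.877
G01 X271.621 Y52.676
G01 X276.212 Y49.180
G01 X275.005 Y48.170
G01 X265.869 Y51.426
M5
G0 X0.000 Y0.000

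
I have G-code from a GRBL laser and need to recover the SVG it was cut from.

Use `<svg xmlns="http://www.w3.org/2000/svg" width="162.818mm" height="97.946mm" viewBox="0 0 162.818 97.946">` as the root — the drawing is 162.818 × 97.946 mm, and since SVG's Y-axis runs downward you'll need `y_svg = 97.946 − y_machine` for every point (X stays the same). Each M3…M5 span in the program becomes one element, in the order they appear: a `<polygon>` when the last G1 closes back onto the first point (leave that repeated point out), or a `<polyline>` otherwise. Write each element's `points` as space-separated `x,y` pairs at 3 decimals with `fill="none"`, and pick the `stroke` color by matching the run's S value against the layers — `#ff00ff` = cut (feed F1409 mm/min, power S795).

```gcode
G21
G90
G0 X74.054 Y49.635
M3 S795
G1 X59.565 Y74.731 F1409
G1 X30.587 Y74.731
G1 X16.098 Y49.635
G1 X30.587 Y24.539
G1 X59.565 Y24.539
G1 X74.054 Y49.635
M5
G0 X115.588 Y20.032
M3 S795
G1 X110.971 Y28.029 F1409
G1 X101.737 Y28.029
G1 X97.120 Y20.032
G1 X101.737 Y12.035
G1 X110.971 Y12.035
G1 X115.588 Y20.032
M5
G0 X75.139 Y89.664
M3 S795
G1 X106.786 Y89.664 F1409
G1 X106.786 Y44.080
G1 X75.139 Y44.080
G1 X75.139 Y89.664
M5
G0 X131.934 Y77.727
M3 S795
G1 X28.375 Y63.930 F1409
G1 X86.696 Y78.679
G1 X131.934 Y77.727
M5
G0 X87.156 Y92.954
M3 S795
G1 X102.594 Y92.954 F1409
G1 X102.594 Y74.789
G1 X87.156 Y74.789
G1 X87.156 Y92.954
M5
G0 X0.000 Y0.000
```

<svg xmlns="http://www.w3.org/2000/svg" width="162.818mm" height="97.946mm" viewBox="0 0 162.818 97.946">
  <polygon points="74.054,48.311 59.565,23.215 30.587,23.215 16.098,48.311 30.587,73.407 59.565,73.407" fill="none" stroke="#ff00ff"/>
  <polygon points="115.588,77.914 110.971,69.917 101.737,69.917 97.120,77.914 101.737,85.911 110.971,85.911" fill="none" stroke="#ff00ff"/>
  <polygon points="75.139,8.282 106.786,8.282 106.786,53.866 75.139,53.866" fill="none" stroke="#ff00ff"/>
  <polygon points="131.934,20.219 28.375,34.016 86.696,19.267" fill="none" stroke="#ff00ff"/>
  <polygon points="87.156,4.992 102.594,4.992 102.594,23.157 87.156,23.157" fill="none" stroke="#ff00ff"/>
</svg>

Machine Y-up, SVG Y-down with viewBox height 97.946, so y_svg = 97.946 − y_machine; X carries over. Every run uses S795, so all elements get stroke `#ff00ff` (cut).

Run 1: The run returns to its start, so emit a `<polygon>` with points (Y-flipped): 74.054,48.311 59.565,23.215 30.587,23.215 16.098,48.311 30.587,73.407 59.565,73.407.

Run 2: The run returns to its start, so emit a `<polygon>` with points (Y-flipped): 115.588,77.914 110.971,69.917 101.737,69.917 97.120,77.914 101.737,85.911 110.971,85.911.

Run 3: The run returns to its start, so emit a `<polygon>` with points (Y-flipped): 75.139,8.282 106.786,8.282 106.786,53.866 75.139,53.866.

Run 4: The run returns to its start, so emit a `<polygon>` with points (Y-flipped): 131.934,20.219 28.375,34.016 86.696,19.267.

Run 5: The run returns to its start, so emit a `<polygon>` with points (Y-flipped): 87.156,4.992 102.594,4.992 102.594,23.157 87.156,23.157.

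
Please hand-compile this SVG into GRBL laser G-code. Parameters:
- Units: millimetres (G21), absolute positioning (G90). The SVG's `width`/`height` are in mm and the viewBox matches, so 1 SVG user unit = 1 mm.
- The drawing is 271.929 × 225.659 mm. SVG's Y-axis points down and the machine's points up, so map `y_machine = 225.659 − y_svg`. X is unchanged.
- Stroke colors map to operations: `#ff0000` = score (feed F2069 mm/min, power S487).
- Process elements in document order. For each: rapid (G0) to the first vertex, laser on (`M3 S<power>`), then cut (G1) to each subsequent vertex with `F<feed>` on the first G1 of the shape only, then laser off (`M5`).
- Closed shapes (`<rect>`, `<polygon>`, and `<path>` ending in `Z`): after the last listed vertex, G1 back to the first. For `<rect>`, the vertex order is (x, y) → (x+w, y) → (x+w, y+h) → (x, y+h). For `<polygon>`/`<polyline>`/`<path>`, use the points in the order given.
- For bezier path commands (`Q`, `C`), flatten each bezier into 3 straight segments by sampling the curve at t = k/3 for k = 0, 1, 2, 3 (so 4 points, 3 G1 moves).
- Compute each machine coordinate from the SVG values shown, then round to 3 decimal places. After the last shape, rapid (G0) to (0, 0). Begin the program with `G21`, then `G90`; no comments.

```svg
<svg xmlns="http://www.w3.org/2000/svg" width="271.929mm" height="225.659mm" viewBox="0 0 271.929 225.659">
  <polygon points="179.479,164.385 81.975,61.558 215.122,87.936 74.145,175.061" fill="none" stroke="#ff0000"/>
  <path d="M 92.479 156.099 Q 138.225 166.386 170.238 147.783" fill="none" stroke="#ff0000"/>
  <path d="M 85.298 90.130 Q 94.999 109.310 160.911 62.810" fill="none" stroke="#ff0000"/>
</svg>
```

G21
G90
G0 X179.479 Y61.274
M3 S487
G1 X81.975 Y164.101 F2069
G1 X215.122 Y137.723
G1 X74.145 Y50.598
G1 X179.479 Y61.274
M5
G0 X92.479 Y69.560
M3 S487
G1 X121.450 Y65.912 F2069
G1 X147.370 Y68.684
G1 X170.238 Y77.876
M5
G0 X85.298 Y135.529
M3 S487
G1 X98.011 Y130.040 F2069
G1 X123.215 Y139.147
G1 X160.911 Y162.849
M5
G0 X0.000 Y0.000

1 u = 1 mm; y_m = 225.659 − y.

[1] `<polygon>` closed polygon, #ff0000→score S487 F2069: (179.479,61.274) → (81.975,164.101) → (215.122,137.723) → (74.145,50.598) → (179.479,61.274) (closed)

[2] `<path>` quadratic bezier, #ff0000→score S487 F2069: (92.479,69.560) → (121.450,65.912) → (147.370,68.684) → (170.238,77.876)

[3] `<path>` quadratic bezier, #ff0000→score S487 F2069: (85.298,135.529) → (98.011,130.040) → (123.215,139.147) → (160.911,162.849)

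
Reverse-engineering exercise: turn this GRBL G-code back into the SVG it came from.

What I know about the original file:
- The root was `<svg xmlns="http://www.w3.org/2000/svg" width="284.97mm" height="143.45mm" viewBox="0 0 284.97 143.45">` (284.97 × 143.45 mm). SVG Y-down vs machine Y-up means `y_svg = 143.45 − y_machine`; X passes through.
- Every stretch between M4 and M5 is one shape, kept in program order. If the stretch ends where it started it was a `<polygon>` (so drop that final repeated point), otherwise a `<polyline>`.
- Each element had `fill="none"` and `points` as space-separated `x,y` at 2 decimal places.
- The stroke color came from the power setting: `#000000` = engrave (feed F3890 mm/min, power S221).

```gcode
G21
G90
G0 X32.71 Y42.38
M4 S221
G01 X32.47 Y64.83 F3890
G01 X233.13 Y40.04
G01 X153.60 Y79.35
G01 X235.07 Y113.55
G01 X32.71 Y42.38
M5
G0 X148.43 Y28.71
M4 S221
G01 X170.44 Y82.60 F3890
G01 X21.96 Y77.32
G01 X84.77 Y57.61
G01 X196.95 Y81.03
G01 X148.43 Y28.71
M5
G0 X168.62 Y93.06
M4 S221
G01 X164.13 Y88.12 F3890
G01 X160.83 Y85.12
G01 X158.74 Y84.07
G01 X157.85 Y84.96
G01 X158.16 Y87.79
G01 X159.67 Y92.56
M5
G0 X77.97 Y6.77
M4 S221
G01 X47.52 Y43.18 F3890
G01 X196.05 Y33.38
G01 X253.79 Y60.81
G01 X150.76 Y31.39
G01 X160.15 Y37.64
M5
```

<svg xmlns="http://www.w3.org/2000/svg" width="284.97mm" height="143.45mm" viewBox="0 0 284.97 143.45">
  <polygon points="32.71,101.07 32.47,78.62 233.13,103.41 153.60,64.10 235.07,29.90" fill="none" stroke="#000000"/>
  <polygon points="148.43,114.74 170.44,60.85 21.96,66.13 84.77,85.84 196.95,62.42" fill="none" stroke="#000000"/>
  <polyline points="168.62,50.39 164.13,55.33 160.83,58.33 158.74,59.38 157.85,58.49 158.16,55.66 159.67,50.89" fill="none" stroke="#000000"/>
  <polyline points="77.97,136.68 47.52,100.27 196.05,110.07 253.79,82.64 150.76,112.06 160.15,105.81" fill="none" stroke="#000000"/>
</svg>

Machine Y-up, SVG Y-down with viewBox height 143.45, so y_svg = 143.45 − y_machine; X carries over. Every run uses S221, so all elements get stroke `#000000` (engrave).

Run 1: The run returns to its start, so emit a `<polygon>` with points (Y-flipped): 32.71,101.07 32.47,78.62 233.13,103.41 153.60,64.10 235.07,29.90.

Run 2: The run returns to its start, so emit a `<polygon>` with points (Y-flipped): 148.43,114.74 170.44,60.85 21.96,66.13 84.77,85.84 196.95,62.42.

Run 3: The run is open, so emit a `<polyline>` with points (Y-flipped): 168.62,50.39 164.13,55.33 160.83,58.33 158.74,59.38 157.85,58.49 158.16,55.66 159.67,50.89.

Run 4: The run is open, so emit a `<polyline>` with points (Y-flipped): 77.97,136.68 47.52,100.27 196.05,110.07 253.79,82.64 150.76,112.06 160.15,105.81.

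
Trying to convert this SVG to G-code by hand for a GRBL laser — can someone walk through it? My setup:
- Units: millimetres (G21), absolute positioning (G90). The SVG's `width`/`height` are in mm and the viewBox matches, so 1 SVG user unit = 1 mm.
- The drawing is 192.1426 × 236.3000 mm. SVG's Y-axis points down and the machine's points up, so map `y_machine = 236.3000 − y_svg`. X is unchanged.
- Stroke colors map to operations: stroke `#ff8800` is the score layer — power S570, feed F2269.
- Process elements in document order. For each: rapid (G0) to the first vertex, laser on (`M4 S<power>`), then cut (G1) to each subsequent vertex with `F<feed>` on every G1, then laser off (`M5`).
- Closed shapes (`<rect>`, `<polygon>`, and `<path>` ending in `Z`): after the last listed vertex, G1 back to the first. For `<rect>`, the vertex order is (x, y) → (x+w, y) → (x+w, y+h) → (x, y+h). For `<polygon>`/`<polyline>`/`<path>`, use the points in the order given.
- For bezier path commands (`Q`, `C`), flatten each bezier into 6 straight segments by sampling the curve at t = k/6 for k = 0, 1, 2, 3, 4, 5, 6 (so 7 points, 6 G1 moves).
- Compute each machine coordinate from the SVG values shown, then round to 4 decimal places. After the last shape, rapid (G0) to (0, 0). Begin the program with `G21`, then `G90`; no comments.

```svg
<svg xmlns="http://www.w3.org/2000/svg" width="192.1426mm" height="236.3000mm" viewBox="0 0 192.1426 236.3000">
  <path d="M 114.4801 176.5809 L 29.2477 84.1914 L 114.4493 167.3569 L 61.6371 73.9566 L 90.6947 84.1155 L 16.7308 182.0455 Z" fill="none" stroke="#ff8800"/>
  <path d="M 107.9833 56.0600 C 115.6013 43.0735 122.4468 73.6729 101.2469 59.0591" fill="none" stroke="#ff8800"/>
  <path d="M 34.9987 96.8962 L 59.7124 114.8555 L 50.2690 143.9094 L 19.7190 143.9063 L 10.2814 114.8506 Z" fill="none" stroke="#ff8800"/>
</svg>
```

1 u = 1 mm; y_m = 236.3000 − y.

[1] `<path>` closed polygon, #ff8800→score S570 F2269: (114.4801,59.7191) → (29.2477,152.1086) → (114.4493,68.9431) → (61.6371,162.3434) → (90.6947,152.1845) → (16.7308,54.2545) → (114.4801,59.7191) (closed)

[2] `<path>` cubic bezier, #ff8800→score S570 F2269: (107.9833,180.2400) → (111.6017,183.5122) → (114.3337,181.9867) → (115.4218,178.1302) → (114.1084,174.4093) → (109.6360,173.2907) → (101.2469,177.2409)

[3] `<path>` regular polygon, #ff8800→score S570 F2269: (34.9987,139.4038) → (59.7124,121.4445) → (50.2690,92.3906) → (19.7190,92.3937) → (10.2814,121.4494) → (34.9987,139.4038) (closed)

G21
G90
G0 X114.4801 Y59.7191
M4 S570
G1 X29.2477 Y152.1086 F2269
G1 X114.4493 Y68.9431 F2269
G1 X61.6371 Y162.3434 F2269
G1 X90.6947 Y152.1845 F2269
G1 X16.7308 Y54.2545 F2269
G1 X114.4801 Y59.7191 F2269
M5
G0 X107.9833 Y180.2400
M4 S570
G1 X111.6017 Y183.5122 F2269
G1 X114.3337 Y181.9867 F2269
G1 X115.4218 Y178.1302 F2269
G1 X114.1084 Y174.4093 F2269
G1 X109.6360 Y173.2907 F2269
G1 X101.2469 Y177.2409 F2269
M5
G0 X34.9987 Y139.4038
M4 S570
G1 X59.7124 Y121.4445 F2269
G1 X50.2690 Y92.3906 F2269
G1 X19.7190 Y92.3937 F2269
G1 X10.2814 Y121.4494 F2269
G1 X34.9987 Y139.4038 F2269
M5
G0 X0.0000 Y0.0000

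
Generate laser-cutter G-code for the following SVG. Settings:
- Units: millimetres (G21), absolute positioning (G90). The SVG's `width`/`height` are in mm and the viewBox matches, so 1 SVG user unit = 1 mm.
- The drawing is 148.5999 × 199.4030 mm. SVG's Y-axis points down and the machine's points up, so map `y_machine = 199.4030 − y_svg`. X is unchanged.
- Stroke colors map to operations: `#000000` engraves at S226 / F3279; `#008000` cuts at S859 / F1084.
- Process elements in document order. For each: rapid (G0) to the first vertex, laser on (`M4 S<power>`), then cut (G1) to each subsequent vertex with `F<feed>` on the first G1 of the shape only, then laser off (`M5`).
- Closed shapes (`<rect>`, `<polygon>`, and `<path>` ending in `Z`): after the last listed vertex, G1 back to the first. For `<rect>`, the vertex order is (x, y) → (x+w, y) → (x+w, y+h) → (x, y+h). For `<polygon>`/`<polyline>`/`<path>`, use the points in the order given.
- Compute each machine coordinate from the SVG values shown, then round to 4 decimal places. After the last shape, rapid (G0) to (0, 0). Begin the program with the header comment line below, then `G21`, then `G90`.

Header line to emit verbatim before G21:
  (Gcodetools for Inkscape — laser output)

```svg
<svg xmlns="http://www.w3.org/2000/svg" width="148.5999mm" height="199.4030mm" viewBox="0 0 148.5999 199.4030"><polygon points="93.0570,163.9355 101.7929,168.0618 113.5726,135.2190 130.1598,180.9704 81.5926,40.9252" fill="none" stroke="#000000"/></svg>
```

(Gcodetools for Inkscape — laser output)
G21
G90
G0 X93.0570 Y35.4675
M4 S226
G1 X101.7929 Y31.3412 F3279
G1 X113.5726 Y64.1840
G1 X130.1598 Y18.4326
G1 X81.5926 Y158.4778
G1 X93.0570 Y35.4675
M5
G0 X0.0000 Y0.0000

viewBox `0 0 148.5999 199.4030` with mm width/height → 1 unit = 1 mm. Flip: y_m = 199.4030 − y_svg.

**Shape 1** — `<polygon>` closed polygon, stroke `#000000` → engrave (S226, F3279). Machine vertices: (93.0570,35.4675) → (101.7929,31.3412) → (113.5726,64.1840) → (130.1598,18.4326) → (81.5926,158.4778) → (93.0570,35.4675). Closed: final G1 returns to the first vertex.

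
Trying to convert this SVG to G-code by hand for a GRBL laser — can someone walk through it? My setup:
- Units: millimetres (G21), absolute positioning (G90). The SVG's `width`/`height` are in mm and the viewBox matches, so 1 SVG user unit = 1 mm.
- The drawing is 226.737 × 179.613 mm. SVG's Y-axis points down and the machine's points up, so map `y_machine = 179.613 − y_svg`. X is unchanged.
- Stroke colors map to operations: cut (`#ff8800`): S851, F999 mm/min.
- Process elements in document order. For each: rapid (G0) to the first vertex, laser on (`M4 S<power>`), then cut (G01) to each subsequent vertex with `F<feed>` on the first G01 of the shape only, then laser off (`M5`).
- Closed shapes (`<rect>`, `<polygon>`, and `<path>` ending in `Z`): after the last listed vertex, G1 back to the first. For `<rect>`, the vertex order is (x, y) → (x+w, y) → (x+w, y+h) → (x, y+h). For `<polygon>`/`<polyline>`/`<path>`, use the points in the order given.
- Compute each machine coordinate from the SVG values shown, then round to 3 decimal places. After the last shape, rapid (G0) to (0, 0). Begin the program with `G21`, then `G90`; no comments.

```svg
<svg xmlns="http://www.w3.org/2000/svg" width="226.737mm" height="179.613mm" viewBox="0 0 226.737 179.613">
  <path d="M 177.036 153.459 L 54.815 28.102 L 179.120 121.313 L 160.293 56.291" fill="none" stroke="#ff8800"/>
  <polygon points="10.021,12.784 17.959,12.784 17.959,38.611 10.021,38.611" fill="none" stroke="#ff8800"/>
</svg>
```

Since the viewBox matches the mm dimensions, user units are millimetres directly. The only transform is the Y-flip y_m = 179.613 − y_svg.

Shape 1 is a open polyline drawn with `<path>`. Its stroke #ff8800 means cut at S851, F999. After flipping Y the toolpath is (177.036,26.154) → (54.815,151.511) → (179.120,58.300) → (160.293,123.322).

Shape 2 is a rectangle drawn with `<polygon>`. Its stroke #ff8800 means cut at S851, F999. After flipping Y the toolpath is (10.021,166.829) → (17.959,166.829) → (17.959,141.002) → (10.021,141.002) → (10.021,166.829), returning to the start.

G21
G90
G0 X177.036 Y26.154
M4 S851
G01 X54.815 Y151.511 F999
G01 X179.120 Y58.300
G01 X160.293 Y123.322
M5
G0 X10.021 Y166.829
M4 S851
G01 X17.959 Y166.829 F999
G01 X17.959 Y141.002
G01 X10.021 Y141.002
G01 X10.021 Y166.829
M5
G0 X0.000 Y0.000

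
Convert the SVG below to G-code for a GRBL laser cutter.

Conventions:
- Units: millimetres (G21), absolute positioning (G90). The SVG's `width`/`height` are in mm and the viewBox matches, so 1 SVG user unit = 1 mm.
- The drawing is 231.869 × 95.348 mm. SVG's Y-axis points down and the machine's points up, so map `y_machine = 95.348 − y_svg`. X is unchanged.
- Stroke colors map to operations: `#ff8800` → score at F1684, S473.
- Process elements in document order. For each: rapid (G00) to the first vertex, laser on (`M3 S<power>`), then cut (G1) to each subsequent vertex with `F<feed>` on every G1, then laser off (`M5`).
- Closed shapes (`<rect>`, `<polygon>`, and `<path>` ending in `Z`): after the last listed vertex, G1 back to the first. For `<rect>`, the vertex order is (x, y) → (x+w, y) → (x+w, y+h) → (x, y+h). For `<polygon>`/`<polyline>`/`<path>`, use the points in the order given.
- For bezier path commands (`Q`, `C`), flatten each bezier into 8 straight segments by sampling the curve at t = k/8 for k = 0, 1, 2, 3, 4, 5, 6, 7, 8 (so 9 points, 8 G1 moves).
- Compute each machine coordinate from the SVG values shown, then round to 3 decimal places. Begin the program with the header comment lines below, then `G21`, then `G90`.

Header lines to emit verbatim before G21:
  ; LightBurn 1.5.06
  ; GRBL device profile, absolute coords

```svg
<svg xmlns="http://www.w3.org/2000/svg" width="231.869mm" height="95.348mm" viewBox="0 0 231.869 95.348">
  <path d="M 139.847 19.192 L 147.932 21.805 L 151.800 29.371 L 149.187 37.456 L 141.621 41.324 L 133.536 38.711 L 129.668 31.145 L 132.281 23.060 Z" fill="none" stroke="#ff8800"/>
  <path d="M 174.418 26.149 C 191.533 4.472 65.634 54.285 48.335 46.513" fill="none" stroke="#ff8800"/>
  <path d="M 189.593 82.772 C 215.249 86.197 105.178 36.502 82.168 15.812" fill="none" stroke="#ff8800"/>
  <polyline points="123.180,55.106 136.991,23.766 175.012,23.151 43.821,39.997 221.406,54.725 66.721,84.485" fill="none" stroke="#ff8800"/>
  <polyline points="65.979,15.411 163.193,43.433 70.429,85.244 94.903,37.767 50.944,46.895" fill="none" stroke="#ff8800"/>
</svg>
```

; LightBurn 1.5.06
; GRBL device profile, absolute coords
G21
G90
G00 X139.847 Y76.156
M3 S473
G1 X147.932 Y73.543 F1684
G1 X151.800 Y65.977 F1684
G1 X149.187 Y57.892 F1684
G1 X141.621 Y54.024 F1684
G1 X133.536 Y56.637 F1684
G1 X129.668 Y64.203 F1684
G1 X132.281 Y72.288 F1684
G1 X139.847 Y76.156 F1684
M5
G00 X174.418 Y69.199
M3 S473
G1 X174.624 Y74.229 F1684
G1 X164.371 Y74.069 F1684
G1 X146.607 Y70.232 F1684
G1 X124.282 Y64.231 F1684
G1 X100.343 Y57.578 F1684
G1 X77.740 Y51.786 F1684
G1 X59.421 Y48.368 F1684
G1 X48.335 Y48.835 F1684
M5
G00 X189.593 Y12.576
M3 S473
G1 X193.287 Y13.621 F1684
G1 X186.867 Y18.684 F1684
G1 X172.945 Y26.802 F1684
G1 X154.130 Y37.013 F1684
G1 X133.035 Y48.354 F1684
G1 X112.268 Y59.863 F1684
G1 X94.443 Y70.578 F1684
G1 X82.168 Y79.536 F1684
M5
G00 X123.180 Y40.242
M3 S473
G1 X136.991 Y71.582 F1684
G1 X175.012 Y72.197 F1684
G1 X43.821 Y55.351 F1684
G1 X221.406 Y40.623 F1684
G1 X66.721 Y10.863 F1684
M5
G00 X65.979 Y79.937
M3 S473
G1 X163.193 Y51.915 F1684
G1 X70.429 Y10.104 F1684
G1 X94.903 Y57.581 F1684
G1 X50.944 Y48.453 F1684
M5

viewBox `0 0 231.869 95.348` with mm width/height → 1 unit = 1 mm. Flip: y_m = 95.348 − y_svg.

**Shape 1** — `<path>` regular polygon, stroke `#ff8800` → score (S473, F1684). Machine vertices: (139.847,76.156) → (147.932,73.543) → (151.800,65.977) → (149.187,57.892) → (141.621,54.024) → (133.536,56.637) → (129.668,64.203) → (132.281,72.288) → (139.847,76.156). Closed: final G1 returns to the first vertex.

**Shape 2** — `<path>` cubic bezier, stroke `#ff8800` → score (S473, F1684). Control points (SVG): P0=(174.418,26.149), P1=(191.533,4.472), P2=(65.634,54.285), P3=(48.335,46.513); sampled at t=k/8. Machine vertices: (174.418,69.199) → (174.624,74.229) → (164.371,74.069) → (146.607,70.232) → (124.282,64.231) → (100.343,57.578) → (77.740,51.786) → (59.421,48.368) → (48.335,48.835). Open path.

**Shape 3** — `<path>` cubic bezier, stroke `#ff8800` → score (S473, F1684). Control points (SVG): P0=(189.593,82.772), P1=(215.249,86.197), P2=(105.178,36.502), P3=(82.168,15.812); sampled at t=k/8. Machine vertices: (189.593,12.576) → (193.287,13.621) → (186.867,18.684) → (172.945,26.802) → (154.130,37.013) → (133.035,48.354) → (112.268,59.863) → (94.443,70.578) → (82.168,79.536). Open path.

**Shape 4** — `<polyline>` open polyline, stroke `#ff8800` → score (S473, F1684). Machine vertices: (123.180,40.242) → (136.991,71.582) → (175.012,72.197) → (43.821,55.351) → (221.406,40.623) → (66.721,10.863). Open path.

**Shape 5** — `<polyline>` open polyline, stroke `#ff8800` → score (S473, F1684). Machine vertices: (65.979,79.937) → (163.193,51.915) → (70.429,10.104) → (94.903,57.581) → (50.944,48.453). Open path.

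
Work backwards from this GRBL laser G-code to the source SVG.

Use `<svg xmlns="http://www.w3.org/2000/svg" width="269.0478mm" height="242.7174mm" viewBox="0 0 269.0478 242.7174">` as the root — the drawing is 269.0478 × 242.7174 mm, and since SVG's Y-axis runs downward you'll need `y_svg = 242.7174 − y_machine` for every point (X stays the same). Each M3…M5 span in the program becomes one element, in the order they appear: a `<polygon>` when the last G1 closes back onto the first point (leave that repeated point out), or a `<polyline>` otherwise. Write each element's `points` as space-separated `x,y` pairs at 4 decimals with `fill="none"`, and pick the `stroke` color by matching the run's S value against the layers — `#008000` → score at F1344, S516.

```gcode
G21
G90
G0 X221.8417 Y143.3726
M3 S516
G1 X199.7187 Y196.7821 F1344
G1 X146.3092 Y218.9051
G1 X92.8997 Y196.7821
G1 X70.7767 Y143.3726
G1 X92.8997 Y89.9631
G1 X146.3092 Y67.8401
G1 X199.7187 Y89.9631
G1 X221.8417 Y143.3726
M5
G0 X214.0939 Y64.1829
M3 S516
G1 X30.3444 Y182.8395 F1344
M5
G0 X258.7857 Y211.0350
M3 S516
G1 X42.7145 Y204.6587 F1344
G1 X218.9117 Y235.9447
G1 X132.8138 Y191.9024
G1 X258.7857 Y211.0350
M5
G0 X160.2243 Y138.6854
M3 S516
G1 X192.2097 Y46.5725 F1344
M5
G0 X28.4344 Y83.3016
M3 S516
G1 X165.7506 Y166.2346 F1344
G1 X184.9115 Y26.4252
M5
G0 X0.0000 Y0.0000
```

y_svg = 242.7174 − y_m. Every run uses S516, so all elements get stroke `#008000` (score).

[1] closed run; points: 221.8417,99.3448 199.7187,45.9353 146.3092,23.8123 92.8997,45.9353 70.7767,99.3448 92.8997,152.7543 146.3092,174.8773 199.7187,152.7543

[2] open run; points: 214.0939,178.5345 30.3444,59.8779

[3] closed run; points: 258.7857,31.6824 42.7145,38.0587 218.9117,6.7727 132.8138,50.8150

[4] open run; points: 160.2243,104.0320 192.2097,196.1449

[5] open run; points: 28.4344,159.4158 165.7506,76.4828 184.9115,216.2922

<svg xmlns="http://www.w3.org/2000/svg" width="269.0478mm" height="242.7174mm" viewBox="0 0 269.0478 242.7174">
  <polygon points="221.8417,99.3448 199.7187,45.9353 146.3092,23.8123 92.8997,45.9353 70.7767,99.3448 92.8997,152.7543 146.3092,174.8773 199.7187,152.7543" fill="none" stroke="#008000"/>
  <polyline points="214.0939,178.5345 30.3444,59.8779" fill="none" stroke="#008000"/>
  <polygon points="258.7857,31.6824 42.7145,38.0587 218.9117,6.7727 132.8138,50.8150" fill="none" stroke="#008000"/>
  <polyline points="160.2243,104.0320 192.2097,196.1449" fill="none" stroke="#008000"/>
  <polyline points="28.4344,159.4158 165.7506,76.4828 184.9115,216.2922" fill="none" stroke="#008000"/>
</svg>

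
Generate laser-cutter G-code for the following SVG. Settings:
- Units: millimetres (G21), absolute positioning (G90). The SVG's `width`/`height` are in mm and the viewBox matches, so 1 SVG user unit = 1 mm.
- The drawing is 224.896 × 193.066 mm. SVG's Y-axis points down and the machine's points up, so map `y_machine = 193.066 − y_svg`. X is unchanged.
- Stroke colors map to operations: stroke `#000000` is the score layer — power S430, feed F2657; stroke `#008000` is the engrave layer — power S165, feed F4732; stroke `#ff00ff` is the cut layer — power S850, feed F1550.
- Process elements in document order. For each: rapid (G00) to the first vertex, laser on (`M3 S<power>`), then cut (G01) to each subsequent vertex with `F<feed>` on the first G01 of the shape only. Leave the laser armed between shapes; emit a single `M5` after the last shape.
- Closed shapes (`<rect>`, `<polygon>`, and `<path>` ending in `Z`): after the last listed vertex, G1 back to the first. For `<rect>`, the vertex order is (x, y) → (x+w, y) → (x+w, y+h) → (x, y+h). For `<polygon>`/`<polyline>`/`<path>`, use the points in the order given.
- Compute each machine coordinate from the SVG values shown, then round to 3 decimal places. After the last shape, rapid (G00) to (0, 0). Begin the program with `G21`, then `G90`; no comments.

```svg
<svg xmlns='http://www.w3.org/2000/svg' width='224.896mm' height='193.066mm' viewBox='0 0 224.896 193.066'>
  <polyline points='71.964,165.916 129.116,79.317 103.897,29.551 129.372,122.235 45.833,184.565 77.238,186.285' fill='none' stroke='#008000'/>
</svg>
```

Since the viewBox matches the mm dimensions, user units are millimetres directly. The only transform is the Y-flip y_m = 193.066 − y_svg.

Shape 1 is a open polyline drawn with `<polyline>`. Its stroke #008000 means engrave at S165, F4732. After flipping Y the toolpath is (71.964,27.150) → (129.116,113.749) → (103.897,163.515) → (129.372,70.831) → (45.833,8.501) → (77.238,6.781).

G21
G90
G00 X71.964 Y27.150
M3 S165
G01 X129.116 Y113.749 F4732
G01 X103.897 Y163.515
G01 X129.372 Y70.831
G01 X45.833 Y8.501
G01 X77.238 Y6.781
M5
G00 X0.000 Y0.000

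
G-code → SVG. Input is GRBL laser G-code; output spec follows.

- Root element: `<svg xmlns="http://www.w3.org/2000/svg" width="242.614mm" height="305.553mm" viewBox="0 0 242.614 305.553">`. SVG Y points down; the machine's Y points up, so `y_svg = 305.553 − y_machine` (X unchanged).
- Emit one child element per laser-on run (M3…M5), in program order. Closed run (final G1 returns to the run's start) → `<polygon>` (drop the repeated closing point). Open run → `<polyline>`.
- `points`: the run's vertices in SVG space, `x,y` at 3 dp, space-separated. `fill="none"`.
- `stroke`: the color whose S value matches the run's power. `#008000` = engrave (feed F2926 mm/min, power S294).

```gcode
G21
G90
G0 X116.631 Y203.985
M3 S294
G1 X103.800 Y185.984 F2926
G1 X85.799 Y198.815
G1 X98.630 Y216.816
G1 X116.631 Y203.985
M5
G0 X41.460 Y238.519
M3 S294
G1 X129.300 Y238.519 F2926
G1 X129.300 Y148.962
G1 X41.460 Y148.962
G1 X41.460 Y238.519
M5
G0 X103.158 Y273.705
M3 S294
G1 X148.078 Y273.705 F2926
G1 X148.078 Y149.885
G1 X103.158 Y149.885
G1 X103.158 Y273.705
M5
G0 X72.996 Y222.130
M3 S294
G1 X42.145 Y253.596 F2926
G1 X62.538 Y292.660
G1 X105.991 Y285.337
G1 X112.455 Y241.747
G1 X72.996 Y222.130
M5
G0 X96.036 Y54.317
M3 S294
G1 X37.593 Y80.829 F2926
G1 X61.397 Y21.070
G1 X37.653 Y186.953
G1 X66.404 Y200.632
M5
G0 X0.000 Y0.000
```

<svg xmlns="http://www.w3.org/2000/svg" width="242.614mm" height="305.553mm" viewBox="0 0 242.614 305.553">
  <polygon points="116.631,101.568 103.800,119.569 85.799,106.738 98.630,88.737" fill="none" stroke="#008000"/>
  <polygon points="41.460,67.034 129.300,67.034 129.300,156.591 41.460,156.591" fill="none" stroke="#008000"/>
  <polygon points="103.158,31.848 148.078,31.848 148.078,155.668 103.158,155.668" fill="none" stroke="#008000"/>
  <polygon points="72.996,83.423 42.145,51.957 62.538,12.893 105.991,20.216 112.455,63.806" fill="none" stroke="#008000"/>
  <polyline points="96.036,251.236 37.593,224.724 61.397,284.483 37.653,118.600 66.404,104.921" fill="none" stroke="#008000"/>
</svg>

Machine Y-up, SVG Y-down with viewBox height 305.553, so y_svg = 305.553 − y_machine; X carries over. Every run uses S294, so all elements get stroke `#008000` (engrave).

Run 1: The run returns to its start, so emit a `<polygon>` with points (Y-flipped): 116.631,101.568 103.800,119.569 85.799,106.738 98.630,88.737.

Run 2: The run returns to its start, so emit a `<polygon>` with points (Y-flipped): 41.460,67.034 129.300,67.034 129.300,156.591 41.460,156.591.

Run 3: The run returns to its start, so emit a `<polygon>` with points (Y-flipped): 103.158,31.848 148.078,31.848 148.078,155.668 103.158,155.668.

Run 4: The run returns to its start, so emit a `<polygon>` with points (Y-flipped): 72.996,83.423 42.145,51.957 62.538,12.893 105.991,20.216 112.455,63.806.

Run 5: The run is open, so emit a `<polyline>` with points (Y-flipped): 96.036,251.236 37.593,224.724 61.397,284.483 37.653,118.600 66.404,104.921.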